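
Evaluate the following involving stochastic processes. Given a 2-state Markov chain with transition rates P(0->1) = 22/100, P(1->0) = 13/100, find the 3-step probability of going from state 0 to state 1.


Computing P^3 by matrix multiplication.
P = [[0.7800, 0.2200], [0.1300, 0.8700]]
After raising P to the power 3:
P^3(0,1) = 0.4559

0.4559


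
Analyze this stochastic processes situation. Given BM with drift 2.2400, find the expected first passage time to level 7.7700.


Expected first passage time = a/mu
= 7.7700/2.2400
= 3.4687

3.4687


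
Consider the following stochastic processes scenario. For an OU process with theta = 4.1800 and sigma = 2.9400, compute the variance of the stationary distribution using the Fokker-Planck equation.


Stationary variance = sigma^2 / (2*theta)
= 2.9400^2 / (2*4.1800)
= 8.6436 / 8.3600
= 1.0339

1.0339


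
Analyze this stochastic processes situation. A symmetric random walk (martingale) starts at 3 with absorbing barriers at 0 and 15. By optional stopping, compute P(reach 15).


By optional stopping theorem: E(M at tau) = M(0) = 3
P(hit 15)*15 + P(hit 0)*0 = 3
P(hit 15) = (3 - 0)/(15 - 0) = 1/5 = 0.2000

0.2000


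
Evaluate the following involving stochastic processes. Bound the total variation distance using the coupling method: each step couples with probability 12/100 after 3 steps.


TV distance bound <= (1-delta)^n
= (1 - 0.1200)^3
= 0.8800^3
= 0.6815

0.6815


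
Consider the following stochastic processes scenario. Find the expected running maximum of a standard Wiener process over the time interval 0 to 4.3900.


E(max B(s)) = sqrt(2t/pi)
= sqrt(2*4.3900/pi)
= sqrt(2.7948)
= 1.6718

1.6718


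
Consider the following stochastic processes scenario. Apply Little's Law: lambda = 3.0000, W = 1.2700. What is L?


Little's Law: L = lambda * W
= 3.0000 * 1.2700
= 3.8100

3.8100


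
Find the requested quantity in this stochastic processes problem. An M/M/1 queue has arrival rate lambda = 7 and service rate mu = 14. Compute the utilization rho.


rho = lambda/mu
= 7/14
= 0.5000

0.5000


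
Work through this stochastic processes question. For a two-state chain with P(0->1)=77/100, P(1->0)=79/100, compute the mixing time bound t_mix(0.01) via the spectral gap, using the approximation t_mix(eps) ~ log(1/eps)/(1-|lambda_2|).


lambda_2 = |1 - p01 - p10| = |1 - 0.7700 - 0.7900| = 0.5600
t_mix ~ log(1/eps)/(1 - |lambda_2|)
= log(100)/(1 - 0.5600) = 4.6052/0.4400
= 10.4663

10.4663


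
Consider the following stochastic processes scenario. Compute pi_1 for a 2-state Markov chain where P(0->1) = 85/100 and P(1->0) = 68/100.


Stationary distribution: pi_0 = p10/(p01+p10), pi_1 = p01/(p01+p10)
p01 = 0.8500, p10 = 0.6800
pi_1 = 0.5556

0.5556


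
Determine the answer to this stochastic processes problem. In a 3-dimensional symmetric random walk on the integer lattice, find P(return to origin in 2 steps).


P(return in 2 steps) = P(reverse first step) = 1/(2d)
= 1/6
= 0.1667

0.1667


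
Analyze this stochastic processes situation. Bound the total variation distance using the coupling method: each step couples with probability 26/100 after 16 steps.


TV distance bound <= (1-delta)^n
= (1 - 0.2600)^16
= 0.7400^16
= 0.0081

0.0081


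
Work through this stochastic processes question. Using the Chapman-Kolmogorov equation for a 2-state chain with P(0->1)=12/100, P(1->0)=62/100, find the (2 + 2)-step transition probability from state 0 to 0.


P^4 = P^2 * P^2
Computing via matrix multiplication of the transition matrix.
Entry (0,0) of P^4 = 0.8386

0.8386


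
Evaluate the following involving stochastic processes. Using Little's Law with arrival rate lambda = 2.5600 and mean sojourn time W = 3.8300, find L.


Little's Law: L = lambda * W
= 2.5600 * 3.8300
= 9.8048

9.8048


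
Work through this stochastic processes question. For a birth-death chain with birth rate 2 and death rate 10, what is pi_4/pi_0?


For birth-death process, pi_n/pi_0 = (lambda/mu)^n
= (2/10)^4
= 0.0016

0.0016


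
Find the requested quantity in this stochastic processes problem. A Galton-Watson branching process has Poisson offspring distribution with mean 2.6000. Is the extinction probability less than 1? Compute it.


Since mu = 2.6000 > 1, extinction prob q < 1.
Solve s = exp(mu*(s-1)) iteratively.
q = 0.0951

0.0951


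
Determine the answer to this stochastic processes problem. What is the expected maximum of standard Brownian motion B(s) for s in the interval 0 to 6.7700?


E(max B(s)) = sqrt(2t/pi)
= sqrt(2*6.7700/pi)
= sqrt(4.3099)
= 2.0760

2.0760


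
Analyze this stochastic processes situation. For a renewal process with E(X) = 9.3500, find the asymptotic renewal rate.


Long-run renewal rate = 1/E(X)
= 1/9.3500
= 0.1070

0.1070


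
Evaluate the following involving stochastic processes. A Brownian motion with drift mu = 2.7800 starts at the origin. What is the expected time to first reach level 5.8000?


Expected first passage time = a/mu
= 5.8000/2.7800
= 2.0863

2.0863


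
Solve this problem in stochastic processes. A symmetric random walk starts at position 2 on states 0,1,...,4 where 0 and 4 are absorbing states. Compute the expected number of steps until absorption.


For symmetric RW on 0,...,N with absorbing barriers, E(i) = i*(N-i)
E(2) = 2 * 2 = 4

4


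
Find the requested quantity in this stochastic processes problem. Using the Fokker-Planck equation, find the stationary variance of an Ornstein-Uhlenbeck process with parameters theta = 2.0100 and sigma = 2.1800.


Stationary variance = sigma^2 / (2*theta)
= 2.1800^2 / (2*2.0100)
= 4.7524 / 4.0200
= 1.1822

1.1822


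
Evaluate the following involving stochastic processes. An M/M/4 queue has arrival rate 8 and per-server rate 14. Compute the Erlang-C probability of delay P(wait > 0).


a = lambda/mu = 0.5714
rho = a/c = 0.1429
Erlang-C formula applied:
C(c,a) = 0.0029

0.0029


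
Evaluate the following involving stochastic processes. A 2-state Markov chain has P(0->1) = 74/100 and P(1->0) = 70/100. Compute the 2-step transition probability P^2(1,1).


Computing P^2 by matrix multiplication.
P = [[0.2600, 0.7400], [0.7000, 0.3000]]
After raising P to the power 2:
P^2(1,1) = 0.6080

0.6080


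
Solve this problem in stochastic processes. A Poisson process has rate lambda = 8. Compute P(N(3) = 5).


P(N(t)=k) = (lambda*t)^k * exp(-lambda*t) / k!
lambda*t = 24
= 24^5 * exp(-24) / 5!
= 7962624 * 3.7751e-11 / 120
= 2.5050e-06

2.5050e-06


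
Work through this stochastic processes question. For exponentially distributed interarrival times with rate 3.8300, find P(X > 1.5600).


P(X > t) = exp(-lambda * t)
= exp(-3.8300 * 1.5600)
= exp(-5.9748) = 0.0025

0.0025


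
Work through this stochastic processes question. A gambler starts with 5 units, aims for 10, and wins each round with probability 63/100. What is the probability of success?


Gambler's ruin formula:
r = q/p = 0.3700/0.6300 = 0.5873
P(win) = (1 - r^i)/(1 - r^N)
= (1 - 0.5873^5)/(1 - 0.5873^10)
= 0.9347

0.9347


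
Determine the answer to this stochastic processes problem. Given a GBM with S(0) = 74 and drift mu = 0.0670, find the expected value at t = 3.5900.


E[S(t)] = S(0) * exp(mu * t)
= 74 * exp(0.0670 * 3.5900)
= 74 * 1.2719
= 94.1223

94.1223


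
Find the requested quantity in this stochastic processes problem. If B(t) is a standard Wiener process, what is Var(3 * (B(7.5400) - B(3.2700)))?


Var(alpha*(B(t)-B(s))) = alpha^2 * (t-s)
= 3^2 * (7.5400 - 3.2700)
= 9 * 4.2700
= 38.4300

38.4300


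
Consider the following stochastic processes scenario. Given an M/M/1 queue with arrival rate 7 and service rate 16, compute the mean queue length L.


rho = 7/16 = 0.4375
L = rho/(1-rho)
= 0.4375/0.5625
= 0.7778

0.7778


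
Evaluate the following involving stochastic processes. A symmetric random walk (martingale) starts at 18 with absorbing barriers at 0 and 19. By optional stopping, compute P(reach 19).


By optional stopping theorem: E(M at tau) = M(0) = 18
P(hit 19)*19 + P(hit 0)*0 = 18
P(hit 19) = (18 - 0)/(19 - 0) = 18/19 = 0.9474

0.9474


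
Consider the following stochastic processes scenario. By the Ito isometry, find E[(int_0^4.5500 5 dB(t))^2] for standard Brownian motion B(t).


By Ito isometry: E[(int f dB)^2] = int f^2 dt
= 5^2 * 4.5500
= 25 * 4.5500 = 113.7500

113.7500


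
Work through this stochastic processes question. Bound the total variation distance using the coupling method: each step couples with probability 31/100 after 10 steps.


TV distance bound <= (1-delta)^n
= (1 - 0.3100)^10
= 0.6900^10
= 0.0245

0.0245


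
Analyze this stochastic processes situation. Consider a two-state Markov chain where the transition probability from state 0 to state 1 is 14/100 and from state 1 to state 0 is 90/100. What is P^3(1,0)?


Computing P^3 by matrix multiplication.
P = [[0.8600, 0.1400], [0.9000, 0.1000]]
After raising P to the power 3:
P^3(1,0) = 0.8654

0.8654


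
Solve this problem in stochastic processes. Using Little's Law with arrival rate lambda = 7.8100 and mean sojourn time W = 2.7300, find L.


Little's Law: L = lambda * W
= 7.8100 * 2.7300
= 21.3213

21.3213


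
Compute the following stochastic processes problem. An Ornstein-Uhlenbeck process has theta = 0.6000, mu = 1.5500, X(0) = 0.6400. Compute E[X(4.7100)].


E[X(t)] = mu + (X(0) - mu)*exp(-theta*t)
= 1.5500 + (0.6400 - 1.5500)*exp(-0.6000*4.7100)
= 1.5500 + -0.9100 * 0.0592
= 1.4961

1.4961


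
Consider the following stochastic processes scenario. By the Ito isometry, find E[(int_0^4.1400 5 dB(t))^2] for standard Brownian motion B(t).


By Ito isometry: E[(int f dB)^2] = int f^2 dt
= 5^2 * 4.1400
= 25 * 4.1400 = 103.5000

103.5000


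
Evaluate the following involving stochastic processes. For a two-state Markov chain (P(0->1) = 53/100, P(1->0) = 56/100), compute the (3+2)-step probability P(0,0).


P^5 = P^3 * P^2
Computing via matrix multiplication of the transition matrix.
Entry (0,0) of P^5 = 0.5138

0.5138


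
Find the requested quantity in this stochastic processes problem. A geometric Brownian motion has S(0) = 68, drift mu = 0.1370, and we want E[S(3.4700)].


E[S(t)] = S(0) * exp(mu * t)
= 68 * exp(0.1370 * 3.4700)
= 68 * 1.6086
= 109.3876

109.3876


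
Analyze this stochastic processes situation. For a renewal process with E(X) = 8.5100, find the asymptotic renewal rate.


Long-run renewal rate = 1/E(X)
= 1/8.5100
= 0.1175

0.1175


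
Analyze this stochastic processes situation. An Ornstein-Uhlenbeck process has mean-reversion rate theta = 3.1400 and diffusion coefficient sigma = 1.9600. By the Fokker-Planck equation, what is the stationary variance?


Stationary variance = sigma^2 / (2*theta)
= 1.9600^2 / (2*3.1400)
= 3.8416 / 6.2800
= 0.6117

0.6117


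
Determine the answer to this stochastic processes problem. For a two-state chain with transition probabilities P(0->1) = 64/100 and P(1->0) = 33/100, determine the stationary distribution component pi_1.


Stationary distribution: pi_0 = p10/(p01+p10), pi_1 = p01/(p01+p10)
p01 = 0.6400, p10 = 0.3300
pi_1 = 0.6598

0.6598


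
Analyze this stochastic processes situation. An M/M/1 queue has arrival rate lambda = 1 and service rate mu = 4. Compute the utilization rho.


rho = lambda/mu
= 1/4
= 0.2500

0.2500


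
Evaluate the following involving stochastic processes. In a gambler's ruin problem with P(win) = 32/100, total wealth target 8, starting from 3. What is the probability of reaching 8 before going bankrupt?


Gambler's ruin formula:
r = q/p = 0.6800/0.3200 = 2.1250
P(win) = (1 - r^i)/(1 - r^N)
= (1 - 2.1250^3)/(1 - 2.1250^8)
= 0.0207

0.0207


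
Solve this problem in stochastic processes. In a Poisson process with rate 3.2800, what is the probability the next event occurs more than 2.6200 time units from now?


P(X > t) = exp(-lambda * t)
= exp(-3.2800 * 2.6200)
= exp(-8.5936) = 1.8529e-04

1.8529e-04


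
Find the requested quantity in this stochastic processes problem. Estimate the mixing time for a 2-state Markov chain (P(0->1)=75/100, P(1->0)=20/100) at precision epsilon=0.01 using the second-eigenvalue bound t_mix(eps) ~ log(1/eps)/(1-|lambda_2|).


lambda_2 = |1 - p01 - p10| = |1 - 0.7500 - 0.2000| = 0.0500
t_mix ~ log(1/eps)/(1 - |lambda_2|)
= log(100)/(1 - 0.0500) = 4.6052/0.9500
= 4.8475

4.8475


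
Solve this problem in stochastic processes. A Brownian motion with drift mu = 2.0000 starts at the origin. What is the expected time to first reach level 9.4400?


Expected first passage time = a/mu
= 9.4400/2.0000
= 4.7200

4.7200


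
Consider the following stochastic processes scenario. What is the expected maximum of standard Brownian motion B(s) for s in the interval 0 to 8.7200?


E(max B(s)) = sqrt(2t/pi)
= sqrt(2*8.7200/pi)
= sqrt(5.5513)
= 2.3561

2.3561


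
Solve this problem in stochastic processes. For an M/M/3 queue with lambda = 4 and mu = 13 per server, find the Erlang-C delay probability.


a = lambda/mu = 0.3077
rho = a/c = 0.1026
Erlang-C formula applied:
C(c,a) = 0.0040

0.0040


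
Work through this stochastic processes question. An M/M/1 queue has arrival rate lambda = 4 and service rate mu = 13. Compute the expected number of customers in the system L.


rho = 4/13 = 0.3077
L = rho/(1-rho)
= 0.3077/0.6923
= 0.4444

0.4444


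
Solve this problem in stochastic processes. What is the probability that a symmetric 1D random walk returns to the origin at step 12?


P(S(12) = 0) = C(12,6) / 4^6
= 924 / 4096
= 0.2256

0.2256


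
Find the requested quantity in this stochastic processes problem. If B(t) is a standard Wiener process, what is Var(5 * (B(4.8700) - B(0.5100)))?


Var(alpha*(B(t)-B(s))) = alpha^2 * (t-s)
= 5^2 * (4.8700 - 0.5100)
= 25 * 4.3600
= 109.0000

109.0000


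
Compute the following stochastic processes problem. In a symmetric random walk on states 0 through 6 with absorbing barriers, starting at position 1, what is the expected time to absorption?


For symmetric RW on 0,...,N with absorbing barriers, E(i) = i*(N-i)
E(1) = 1 * 5 = 5

5


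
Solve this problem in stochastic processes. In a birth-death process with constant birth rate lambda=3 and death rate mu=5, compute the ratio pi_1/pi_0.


For birth-death process, pi_n/pi_0 = (lambda/mu)^n
= (3/5)^1
= 0.6000

0.6000


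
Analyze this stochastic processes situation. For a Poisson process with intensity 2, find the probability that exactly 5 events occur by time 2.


P(N(t)=k) = (lambda*t)^k * exp(-lambda*t) / k!
lambda*t = 4
= 4^5 * exp(-4) / 5!
= 1024 * 0.0183 / 120
= 0.1563

0.1563


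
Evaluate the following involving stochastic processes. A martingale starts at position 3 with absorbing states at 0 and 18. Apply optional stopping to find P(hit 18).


By optional stopping theorem: E(M at tau) = M(0) = 3
P(hit 18)*18 + P(hit 0)*0 = 3
P(hit 18) = (3 - 0)/(18 - 0) = 1/6 = 0.1667

0.1667


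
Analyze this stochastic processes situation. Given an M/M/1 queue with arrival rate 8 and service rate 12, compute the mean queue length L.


rho = 8/12 = 0.6667
L = rho/(1-rho)
= 0.6667/0.3333
= 2.0000

2.0000


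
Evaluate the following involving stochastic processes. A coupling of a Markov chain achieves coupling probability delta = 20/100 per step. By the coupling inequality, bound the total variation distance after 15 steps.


TV distance bound <= (1-delta)^n
= (1 - 0.2000)^15
= 0.8000^15
= 0.0352

0.0352


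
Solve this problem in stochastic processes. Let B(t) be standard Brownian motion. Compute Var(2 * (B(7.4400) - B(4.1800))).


Var(alpha*(B(t)-B(s))) = alpha^2 * (t-s)
= 2^2 * (7.4400 - 4.1800)
= 4 * 3.2600
= 13.0400

13.0400


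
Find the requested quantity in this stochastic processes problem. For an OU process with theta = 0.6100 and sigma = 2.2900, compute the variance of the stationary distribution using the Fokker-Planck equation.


Stationary variance = sigma^2 / (2*theta)
= 2.2900^2 / (2*0.6100)
= 5.2441 / 1.2200
= 4.2984

4.2984


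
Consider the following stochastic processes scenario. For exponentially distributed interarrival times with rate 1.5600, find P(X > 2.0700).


P(X > t) = exp(-lambda * t)
= exp(-1.5600 * 2.0700)
= exp(-3.2292) = 0.0396

0.0396


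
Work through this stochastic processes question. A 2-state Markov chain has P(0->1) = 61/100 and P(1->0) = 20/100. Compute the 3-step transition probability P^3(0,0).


Computing P^3 by matrix multiplication.
P = [[0.3900, 0.6100], [0.2000, 0.8000]]
After raising P to the power 3:
P^3(0,0) = 0.2521

0.2521


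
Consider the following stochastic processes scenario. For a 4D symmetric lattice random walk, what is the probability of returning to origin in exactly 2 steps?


P(return in 2 steps) = P(reverse first step) = 1/(2d)
= 1/8
= 0.1250

0.1250


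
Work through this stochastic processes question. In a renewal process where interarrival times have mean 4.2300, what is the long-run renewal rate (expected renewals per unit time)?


Long-run renewal rate = 1/E(X)
= 1/4.2300
= 0.2364

0.2364


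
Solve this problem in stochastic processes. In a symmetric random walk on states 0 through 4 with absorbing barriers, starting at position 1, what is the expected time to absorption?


For symmetric RW on 0,...,N with absorbing barriers, E(i) = i*(N-i)
E(1) = 1 * 3 = 3

3


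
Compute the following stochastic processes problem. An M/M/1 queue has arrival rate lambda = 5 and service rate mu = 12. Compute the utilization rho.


rho = lambda/mu
= 5/12
= 0.4167

0.4167


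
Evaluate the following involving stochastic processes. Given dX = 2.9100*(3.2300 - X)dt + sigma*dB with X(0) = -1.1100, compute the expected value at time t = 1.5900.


E[X(t)] = mu + (X(0) - mu)*exp(-theta*t)
= 3.2300 + (-1.1100 - 3.2300)*exp(-2.9100*1.5900)
= 3.2300 + -4.3400 * 0.0098
= 3.1875

3.1875


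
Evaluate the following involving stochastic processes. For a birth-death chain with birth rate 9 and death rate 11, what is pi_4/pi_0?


For birth-death process, pi_n/pi_0 = (lambda/mu)^n
= (9/11)^4
= 0.4481

0.4481


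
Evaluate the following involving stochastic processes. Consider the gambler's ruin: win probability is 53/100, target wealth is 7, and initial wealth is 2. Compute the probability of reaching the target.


Gambler's ruin formula:
r = q/p = 0.4700/0.5300 = 0.8868
P(win) = (1 - r^i)/(1 - r^N)
= (1 - 0.8868^2)/(1 - 0.8868^7)
= 0.3756

0.3756


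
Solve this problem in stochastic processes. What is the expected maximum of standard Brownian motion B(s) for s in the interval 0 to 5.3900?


E(max B(s)) = sqrt(2t/pi)
= sqrt(2*5.3900/pi)
= sqrt(3.4314)
= 1.8524

1.8524


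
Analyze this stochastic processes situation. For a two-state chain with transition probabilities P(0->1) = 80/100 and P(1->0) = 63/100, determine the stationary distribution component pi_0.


Stationary distribution: pi_0 = p10/(p01+p10), pi_1 = p01/(p01+p10)
p01 = 0.8000, p10 = 0.6300
pi_0 = 0.4406

0.4406


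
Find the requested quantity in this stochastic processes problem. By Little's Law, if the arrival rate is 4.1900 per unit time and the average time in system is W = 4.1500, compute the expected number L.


Little's Law: L = lambda * W
= 4.1900 * 4.1500
= 17.3885

17.3885


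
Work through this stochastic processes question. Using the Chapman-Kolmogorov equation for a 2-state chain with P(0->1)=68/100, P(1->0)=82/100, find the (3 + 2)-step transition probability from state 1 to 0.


P^5 = P^3 * P^2
Computing via matrix multiplication of the transition matrix.
Entry (1,0) of P^5 = 0.5637

0.5637


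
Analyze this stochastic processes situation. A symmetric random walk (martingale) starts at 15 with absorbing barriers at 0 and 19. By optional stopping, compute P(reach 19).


By optional stopping theorem: E(M at tau) = M(0) = 15
P(hit 19)*19 + P(hit 0)*0 = 15
P(hit 19) = (15 - 0)/(19 - 0) = 15/19 = 0.7895

0.7895


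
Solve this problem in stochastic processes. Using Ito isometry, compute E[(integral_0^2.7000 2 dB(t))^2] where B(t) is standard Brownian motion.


By Ito isometry: E[(int f dB)^2] = int f^2 dt
= 2^2 * 2.7000
= 4 * 2.7000 = 10.8000

10.8000


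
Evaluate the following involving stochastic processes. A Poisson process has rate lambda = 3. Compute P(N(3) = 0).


P(N(t)=k) = (lambda*t)^k * exp(-lambda*t) / k!
lambda*t = 9
= 9^0 * exp(-9) / 0!
= 1 * 1.2341e-04 / 1
= 1.2341e-04

1.2341e-04


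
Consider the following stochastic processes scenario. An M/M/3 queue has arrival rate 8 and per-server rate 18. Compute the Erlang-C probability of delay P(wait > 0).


a = lambda/mu = 0.4444
rho = a/c = 0.1481
Erlang-C formula applied:
C(c,a) = 0.0110

0.0110


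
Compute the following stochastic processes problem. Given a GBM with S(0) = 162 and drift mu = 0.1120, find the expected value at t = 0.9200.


E[S(t)] = S(0) * exp(mu * t)
= 162 * exp(0.1120 * 0.9200)
= 162 * 1.1085
= 179.5828

179.5828


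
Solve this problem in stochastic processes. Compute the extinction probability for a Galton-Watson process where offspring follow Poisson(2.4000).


Since mu = 2.4000 > 1, extinction prob q < 1.
Solve s = exp(mu*(s-1)) iteratively.
q = 0.1214

0.1214


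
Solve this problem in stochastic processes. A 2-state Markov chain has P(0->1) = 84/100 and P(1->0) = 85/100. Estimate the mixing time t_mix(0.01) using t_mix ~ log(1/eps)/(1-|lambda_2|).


lambda_2 = |1 - p01 - p10| = |1 - 0.8400 - 0.8500| = 0.6900
t_mix ~ log(1/eps)/(1 - |lambda_2|)
= log(100)/(1 - 0.6900) = 4.6052/0.3100
= 14.8554

14.8554


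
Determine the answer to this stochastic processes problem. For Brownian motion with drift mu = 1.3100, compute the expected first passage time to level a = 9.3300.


Expected first passage time = a/mu
= 9.3300/1.3100
= 7.1221

7.1221


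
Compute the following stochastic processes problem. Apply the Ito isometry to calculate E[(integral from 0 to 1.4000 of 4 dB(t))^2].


By Ito isometry: E[(int f dB)^2] = int f^2 dt
= 4^2 * 1.4000
= 16 * 1.4000 = 22.4000

22.4000


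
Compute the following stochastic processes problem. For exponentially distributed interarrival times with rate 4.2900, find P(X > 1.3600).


P(X > t) = exp(-lambda * t)
= exp(-4.2900 * 1.3600)
= exp(-5.8344) = 0.0029

0.0029


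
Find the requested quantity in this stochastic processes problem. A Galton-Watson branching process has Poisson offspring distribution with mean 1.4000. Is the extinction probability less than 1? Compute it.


Since mu = 1.4000 > 1, extinction prob q < 1.
Solve s = exp(mu*(s-1)) iteratively.
q = 0.4890

0.4890


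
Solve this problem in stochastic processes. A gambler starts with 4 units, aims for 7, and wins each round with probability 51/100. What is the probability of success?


Gambler's ruin formula:
r = q/p = 0.4900/0.5100 = 0.9608
P(win) = (1 - r^i)/(1 - r^N)
= (1 - 0.9608^4)/(1 - 0.9608^7)
= 0.6054

0.6054


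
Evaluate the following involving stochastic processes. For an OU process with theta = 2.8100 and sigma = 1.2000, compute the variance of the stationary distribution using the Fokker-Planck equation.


Stationary variance = sigma^2 / (2*theta)
= 1.2000^2 / (2*2.8100)
= 1.4400 / 5.6200
= 0.2562

0.2562


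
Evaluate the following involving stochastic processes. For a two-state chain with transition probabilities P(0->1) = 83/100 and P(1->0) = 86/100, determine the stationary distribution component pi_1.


Stationary distribution: pi_0 = p10/(p01+p10), pi_1 = p01/(p01+p10)
p01 = 0.8300, p10 = 0.8600
pi_1 = 0.4911

0.4911


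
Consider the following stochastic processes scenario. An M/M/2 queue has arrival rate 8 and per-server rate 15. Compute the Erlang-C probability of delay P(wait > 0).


a = lambda/mu = 0.5333
rho = a/c = 0.2667
Erlang-C formula applied:
C(c,a) = 0.1123

0.1123


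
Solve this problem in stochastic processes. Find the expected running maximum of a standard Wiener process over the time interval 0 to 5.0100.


E(max B(s)) = sqrt(2t/pi)
= sqrt(2*5.0100/pi)
= sqrt(3.1895)
= 1.7859

1.7859


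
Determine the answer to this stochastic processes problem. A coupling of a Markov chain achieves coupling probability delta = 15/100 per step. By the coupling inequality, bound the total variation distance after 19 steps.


TV distance bound <= (1-delta)^n
= (1 - 0.1500)^19
= 0.8500^19
= 0.0456

0.0456


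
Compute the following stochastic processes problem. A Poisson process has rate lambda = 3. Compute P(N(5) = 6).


P(N(t)=k) = (lambda*t)^k * exp(-lambda*t) / k!
lambda*t = 15
= 15^6 * exp(-15) / 6!
= 11390625 * 3.0590e-07 / 720
= 0.0048

0.0048


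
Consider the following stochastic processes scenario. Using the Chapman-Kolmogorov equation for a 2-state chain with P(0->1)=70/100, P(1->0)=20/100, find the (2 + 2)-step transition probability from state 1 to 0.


P^4 = P^2 * P^2
Computing via matrix multiplication of the transition matrix.
Entry (1,0) of P^4 = 0.2222

0.2222


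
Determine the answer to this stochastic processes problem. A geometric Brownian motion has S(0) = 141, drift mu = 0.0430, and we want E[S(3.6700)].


E[S(t)] = S(0) * exp(mu * t)
= 141 * exp(0.0430 * 3.6700)
= 141 * 1.1709
= 165.1031

165.1031


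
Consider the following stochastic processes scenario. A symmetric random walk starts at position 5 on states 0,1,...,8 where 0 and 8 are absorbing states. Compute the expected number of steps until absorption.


For symmetric RW on 0,...,N with absorbing barriers, E(i) = i*(N-i)
E(5) = 5 * 3 = 15

15


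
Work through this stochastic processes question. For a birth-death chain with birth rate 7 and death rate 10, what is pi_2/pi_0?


For birth-death process, pi_n/pi_0 = (lambda/mu)^n
= (7/10)^2
= 0.4900

0.4900


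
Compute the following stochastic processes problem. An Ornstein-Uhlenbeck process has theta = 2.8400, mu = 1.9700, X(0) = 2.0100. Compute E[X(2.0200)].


E[X(t)] = mu + (X(0) - mu)*exp(-theta*t)
= 1.9700 + (2.0100 - 1.9700)*exp(-2.8400*2.0200)
= 1.9700 + 0.0400 * 0.0032
= 1.9701

1.9701


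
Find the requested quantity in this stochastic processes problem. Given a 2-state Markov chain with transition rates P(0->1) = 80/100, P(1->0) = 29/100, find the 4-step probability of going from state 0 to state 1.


Computing P^4 by matrix multiplication.
P = [[0.2000, 0.8000], [0.2900, 0.7100]]
After raising P to the power 4:
P^4(0,1) = 0.7339

0.7339


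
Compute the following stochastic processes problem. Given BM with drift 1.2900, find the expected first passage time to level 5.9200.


Expected first passage time = a/mu
= 5.9200/1.2900
= 4.5891

4.5891


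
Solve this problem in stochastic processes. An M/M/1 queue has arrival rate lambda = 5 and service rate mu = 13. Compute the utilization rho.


rho = lambda/mu
= 5/13
= 0.3846

0.3846


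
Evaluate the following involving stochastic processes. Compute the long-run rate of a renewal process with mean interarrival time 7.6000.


Long-run renewal rate = 1/E(X)
= 1/7.6000
= 0.1316

0.1316


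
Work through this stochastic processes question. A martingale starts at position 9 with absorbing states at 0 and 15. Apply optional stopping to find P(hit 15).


By optional stopping theorem: E(M at tau) = M(0) = 9
P(hit 15)*15 + P(hit 0)*0 = 9
P(hit 15) = (9 - 0)/(15 - 0) = 3/5 = 0.6000

0.6000


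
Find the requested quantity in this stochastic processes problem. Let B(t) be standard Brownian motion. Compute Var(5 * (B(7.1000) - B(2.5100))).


Var(alpha*(B(t)-B(s))) = alpha^2 * (t-s)
= 5^2 * (7.1000 - 2.5100)
= 25 * 4.5900
= 114.7500

114.7500


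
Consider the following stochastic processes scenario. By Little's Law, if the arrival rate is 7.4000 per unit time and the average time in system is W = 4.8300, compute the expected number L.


Little's Law: L = lambda * W
= 7.4000 * 4.8300
= 35.7420

35.7420


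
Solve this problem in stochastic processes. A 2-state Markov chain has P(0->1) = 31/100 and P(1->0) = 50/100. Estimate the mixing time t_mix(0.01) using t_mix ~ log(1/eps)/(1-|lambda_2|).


lambda_2 = |1 - p01 - p10| = |1 - 0.3100 - 0.5000| = 0.1900
t_mix ~ log(1/eps)/(1 - |lambda_2|)
= log(100)/(1 - 0.1900) = 4.6052/0.8100
= 5.6854

5.6854


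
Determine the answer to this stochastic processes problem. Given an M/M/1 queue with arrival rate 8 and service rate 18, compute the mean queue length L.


rho = 8/18 = 0.4444
L = rho/(1-rho)
= 0.4444/0.5556
= 0.8000

0.8000


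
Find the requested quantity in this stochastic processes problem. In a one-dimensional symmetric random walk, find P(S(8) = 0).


P(S(8) = 0) = C(8,4) / 4^4
= 70 / 256
= 0.2734

0.2734


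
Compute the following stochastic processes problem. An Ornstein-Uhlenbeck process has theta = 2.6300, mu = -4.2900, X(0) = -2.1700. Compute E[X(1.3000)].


E[X(t)] = mu + (X(0) - mu)*exp(-theta*t)
= -4.2900 + (-2.1700 - -4.2900)*exp(-2.6300*1.3000)
= -4.2900 + 2.1200 * 0.0327
= -4.2206

-4.2206


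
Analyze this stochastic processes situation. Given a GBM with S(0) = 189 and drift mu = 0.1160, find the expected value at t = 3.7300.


E[S(t)] = S(0) * exp(mu * t)
= 189 * exp(0.1160 * 3.7300)
= 189 * 1.5414
= 291.3214

291.3214


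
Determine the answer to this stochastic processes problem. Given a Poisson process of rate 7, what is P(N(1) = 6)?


P(N(t)=k) = (lambda*t)^k * exp(-lambda*t) / k!
lambda*t = 7
= 7^6 * exp(-7) / 6!
= 117649 * 9.1188e-04 / 720
= 0.1490

0.1490


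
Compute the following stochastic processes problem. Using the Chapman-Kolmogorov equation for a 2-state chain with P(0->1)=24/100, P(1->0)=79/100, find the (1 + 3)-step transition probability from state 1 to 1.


P^4 = P^1 * P^3
Computing via matrix multiplication of the transition matrix.
Entry (1,1) of P^4 = 0.2330

0.2330


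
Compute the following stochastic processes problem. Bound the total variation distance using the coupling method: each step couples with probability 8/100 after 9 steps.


TV distance bound <= (1-delta)^n
= (1 - 0.0800)^9
= 0.9200^9
= 0.4722

0.4722


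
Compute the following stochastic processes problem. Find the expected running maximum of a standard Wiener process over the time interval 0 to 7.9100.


E(max B(s)) = sqrt(2t/pi)
= sqrt(2*7.9100/pi)
= sqrt(5.0357)
= 2.2440

2.2440


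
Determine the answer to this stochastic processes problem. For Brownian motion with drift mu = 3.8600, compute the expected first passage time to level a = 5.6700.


Expected first passage time = a/mu
= 5.6700/3.8600
= 1.4689

1.4689


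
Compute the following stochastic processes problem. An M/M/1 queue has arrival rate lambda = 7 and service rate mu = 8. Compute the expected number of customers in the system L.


rho = 7/8 = 0.8750
L = rho/(1-rho)
= 0.8750/0.1250
= 7.0000

7.0000


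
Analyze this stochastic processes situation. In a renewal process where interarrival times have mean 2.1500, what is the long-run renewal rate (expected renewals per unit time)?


Long-run renewal rate = 1/E(X)
= 1/2.1500
= 0.4651

0.4651


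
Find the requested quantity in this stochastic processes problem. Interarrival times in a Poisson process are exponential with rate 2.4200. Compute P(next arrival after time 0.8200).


P(X > t) = exp(-lambda * t)
= exp(-2.4200 * 0.8200)
= exp(-1.9844) = 0.1375

0.1375


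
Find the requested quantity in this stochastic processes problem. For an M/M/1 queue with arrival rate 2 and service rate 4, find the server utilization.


rho = lambda/mu
= 2/4
= 0.5000

0.5000


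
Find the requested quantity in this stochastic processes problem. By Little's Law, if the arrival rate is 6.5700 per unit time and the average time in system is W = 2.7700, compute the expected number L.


Little's Law: L = lambda * W
= 6.5700 * 2.7700
= 18.1989

18.1989


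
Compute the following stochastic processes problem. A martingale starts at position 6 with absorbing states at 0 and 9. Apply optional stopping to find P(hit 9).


By optional stopping theorem: E(M at tau) = M(0) = 6
P(hit 9)*9 + P(hit 0)*0 = 6
P(hit 9) = (6 - 0)/(9 - 0) = 2/3 = 0.6667

0.6667


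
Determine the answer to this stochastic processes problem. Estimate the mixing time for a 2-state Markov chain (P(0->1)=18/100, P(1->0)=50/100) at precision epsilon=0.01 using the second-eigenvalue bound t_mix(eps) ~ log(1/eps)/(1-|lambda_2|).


lambda_2 = |1 - p01 - p10| = |1 - 0.1800 - 0.5000| = 0.3200
t_mix ~ log(1/eps)/(1 - |lambda_2|)
= log(100)/(1 - 0.3200) = 4.6052/0.6800
= 6.7723

6.7723


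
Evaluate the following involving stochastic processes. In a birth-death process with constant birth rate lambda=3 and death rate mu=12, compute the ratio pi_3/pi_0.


For birth-death process, pi_n/pi_0 = (lambda/mu)^n
= (3/12)^3
= 0.0156

0.0156


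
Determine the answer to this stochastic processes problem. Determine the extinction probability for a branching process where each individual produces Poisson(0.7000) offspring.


Since mu = 0.7000 <= 1, extinction probability = 1.

1.0000


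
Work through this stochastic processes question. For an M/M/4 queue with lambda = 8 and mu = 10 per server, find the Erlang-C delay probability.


a = lambda/mu = 0.8000
rho = a/c = 0.2000
Erlang-C formula applied:
C(c,a) = 0.0096

0.0096


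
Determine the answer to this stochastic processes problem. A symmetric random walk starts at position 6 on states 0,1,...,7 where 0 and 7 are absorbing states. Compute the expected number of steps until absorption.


For symmetric RW on 0,...,N with absorbing barriers, E(i) = i*(N-i)
E(6) = 6 * 1 = 6

6


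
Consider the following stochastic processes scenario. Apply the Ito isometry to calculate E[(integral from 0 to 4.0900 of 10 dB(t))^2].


By Ito isometry: E[(int f dB)^2] = int f^2 dt
= 10^2 * 4.0900
= 100 * 4.0900 = 409.0000

409.0000


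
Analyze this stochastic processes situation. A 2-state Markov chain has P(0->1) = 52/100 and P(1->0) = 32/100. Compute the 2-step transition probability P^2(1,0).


Computing P^2 by matrix multiplication.
P = [[0.4800, 0.5200], [0.3200, 0.6800]]
After raising P to the power 2:
P^2(1,0) = 0.3712

0.3712


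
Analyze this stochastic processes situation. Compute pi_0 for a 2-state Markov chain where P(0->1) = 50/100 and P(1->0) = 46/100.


Stationary distribution: pi_0 = p10/(p01+p10), pi_1 = p01/(p01+p10)
p01 = 0.5000, p10 = 0.4600
pi_0 = 0.4792

0.4792


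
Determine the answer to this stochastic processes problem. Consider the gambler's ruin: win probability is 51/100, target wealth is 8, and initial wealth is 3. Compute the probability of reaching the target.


Gambler's ruin formula:
r = q/p = 0.4900/0.5100 = 0.9608
P(win) = (1 - r^i)/(1 - r^N)
= (1 - 0.9608^3)/(1 - 0.9608^8)
= 0.4129

0.4129


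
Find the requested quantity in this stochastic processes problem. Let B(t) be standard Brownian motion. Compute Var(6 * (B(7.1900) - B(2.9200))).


Var(alpha*(B(t)-B(s))) = alpha^2 * (t-s)
= 6^2 * (7.1900 - 2.9200)
= 36 * 4.2700
= 153.7200

153.7200


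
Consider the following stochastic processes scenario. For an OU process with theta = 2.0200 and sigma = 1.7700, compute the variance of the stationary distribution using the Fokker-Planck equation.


Stationary variance = sigma^2 / (2*theta)
= 1.7700^2 / (2*2.0200)
= 3.1329 / 4.0400
= 0.7755

0.7755


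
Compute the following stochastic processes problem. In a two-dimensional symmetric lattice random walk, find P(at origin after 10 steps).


P = C(10,5)^2 / 4^10
= 252^2 / 1048576
= 63504 / 1048576
= 0.0606

0.0606


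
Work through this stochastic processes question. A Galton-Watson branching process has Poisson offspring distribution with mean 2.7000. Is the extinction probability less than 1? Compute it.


Since mu = 2.7000 > 1, extinction prob q < 1.
Solve s = exp(mu*(s-1)) iteratively.
q = 0.0844

0.0844


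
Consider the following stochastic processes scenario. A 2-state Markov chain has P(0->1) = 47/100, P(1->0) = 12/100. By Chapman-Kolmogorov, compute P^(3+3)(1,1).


P^6 = P^3 * P^3
Computing via matrix multiplication of the transition matrix.
Entry (1,1) of P^6 = 0.7976

0.7976


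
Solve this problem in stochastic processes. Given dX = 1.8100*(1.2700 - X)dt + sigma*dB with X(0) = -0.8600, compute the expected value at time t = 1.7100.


E[X(t)] = mu + (X(0) - mu)*exp(-theta*t)
= 1.2700 + (-0.8600 - 1.2700)*exp(-1.8100*1.7100)
= 1.2700 + -2.1300 * 0.0453
= 1.1736

1.1736


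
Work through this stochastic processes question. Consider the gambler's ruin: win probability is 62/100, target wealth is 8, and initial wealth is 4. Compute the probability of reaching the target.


Gambler's ruin formula:
r = q/p = 0.3800/0.6200 = 0.6129
P(win) = (1 - r^i)/(1 - r^N)
= (1 - 0.6129^4)/(1 - 0.6129^8)
= 0.8763

0.8763


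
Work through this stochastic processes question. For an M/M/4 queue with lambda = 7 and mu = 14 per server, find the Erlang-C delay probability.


a = lambda/mu = 0.5000
rho = a/c = 0.1250
Erlang-C formula applied:
C(c,a) = 0.0018

0.0018


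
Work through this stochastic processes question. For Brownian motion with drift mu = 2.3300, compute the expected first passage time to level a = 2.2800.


Expected first passage time = a/mu
= 2.2800/2.3300
= 0.9785

0.9785


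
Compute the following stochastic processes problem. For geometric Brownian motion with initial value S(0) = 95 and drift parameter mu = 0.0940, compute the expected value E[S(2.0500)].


E[S(t)] = S(0) * exp(mu * t)
= 95 * exp(0.0940 * 2.0500)
= 95 * 1.2125
= 115.1893

115.1893


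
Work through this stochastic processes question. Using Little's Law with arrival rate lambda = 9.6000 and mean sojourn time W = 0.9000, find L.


Little's Law: L = lambda * W
= 9.6000 * 0.9000
= 8.6400

8.6400


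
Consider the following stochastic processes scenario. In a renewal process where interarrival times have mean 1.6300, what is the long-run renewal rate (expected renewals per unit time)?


Long-run renewal rate = 1/E(X)
= 1/1.6300
= 0.6135

0.6135


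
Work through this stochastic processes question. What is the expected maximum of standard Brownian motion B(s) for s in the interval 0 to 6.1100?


E(max B(s)) = sqrt(2t/pi)
= sqrt(2*6.1100/pi)
= sqrt(3.8897)
= 1.9722

1.9722


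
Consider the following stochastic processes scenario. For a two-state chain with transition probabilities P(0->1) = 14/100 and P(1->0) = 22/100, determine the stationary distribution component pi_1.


Stationary distribution: pi_0 = p10/(p01+p10), pi_1 = p01/(p01+p10)
p01 = 0.1400, p10 = 0.2200
pi_1 = 0.3889

0.3889


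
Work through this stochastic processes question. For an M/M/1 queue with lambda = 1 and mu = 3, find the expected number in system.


rho = 1/3 = 0.3333
L = rho/(1-rho)
= 0.3333/0.6667
= 0.5000

0.5000


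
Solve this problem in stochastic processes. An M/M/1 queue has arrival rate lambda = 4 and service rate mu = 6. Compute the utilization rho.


rho = lambda/mu
= 4/6
= 0.6667

0.6667


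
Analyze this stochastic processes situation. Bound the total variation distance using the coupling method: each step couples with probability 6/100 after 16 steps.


TV distance bound <= (1-delta)^n
= (1 - 0.0600)^16
= 0.9400^16
= 0.3716

0.3716


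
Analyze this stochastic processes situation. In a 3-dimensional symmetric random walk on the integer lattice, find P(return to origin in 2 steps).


P(return in 2 steps) = P(reverse first step) = 1/(2d)
= 1/6
= 0.1667

0.1667


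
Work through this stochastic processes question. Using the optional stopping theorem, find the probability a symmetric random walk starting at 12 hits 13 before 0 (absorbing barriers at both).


By optional stopping theorem: E(M at tau) = M(0) = 12
P(hit 13)*13 + P(hit 0)*0 = 12
P(hit 13) = (12 - 0)/(13 - 0) = 12/13 = 0.9231

0.9231
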